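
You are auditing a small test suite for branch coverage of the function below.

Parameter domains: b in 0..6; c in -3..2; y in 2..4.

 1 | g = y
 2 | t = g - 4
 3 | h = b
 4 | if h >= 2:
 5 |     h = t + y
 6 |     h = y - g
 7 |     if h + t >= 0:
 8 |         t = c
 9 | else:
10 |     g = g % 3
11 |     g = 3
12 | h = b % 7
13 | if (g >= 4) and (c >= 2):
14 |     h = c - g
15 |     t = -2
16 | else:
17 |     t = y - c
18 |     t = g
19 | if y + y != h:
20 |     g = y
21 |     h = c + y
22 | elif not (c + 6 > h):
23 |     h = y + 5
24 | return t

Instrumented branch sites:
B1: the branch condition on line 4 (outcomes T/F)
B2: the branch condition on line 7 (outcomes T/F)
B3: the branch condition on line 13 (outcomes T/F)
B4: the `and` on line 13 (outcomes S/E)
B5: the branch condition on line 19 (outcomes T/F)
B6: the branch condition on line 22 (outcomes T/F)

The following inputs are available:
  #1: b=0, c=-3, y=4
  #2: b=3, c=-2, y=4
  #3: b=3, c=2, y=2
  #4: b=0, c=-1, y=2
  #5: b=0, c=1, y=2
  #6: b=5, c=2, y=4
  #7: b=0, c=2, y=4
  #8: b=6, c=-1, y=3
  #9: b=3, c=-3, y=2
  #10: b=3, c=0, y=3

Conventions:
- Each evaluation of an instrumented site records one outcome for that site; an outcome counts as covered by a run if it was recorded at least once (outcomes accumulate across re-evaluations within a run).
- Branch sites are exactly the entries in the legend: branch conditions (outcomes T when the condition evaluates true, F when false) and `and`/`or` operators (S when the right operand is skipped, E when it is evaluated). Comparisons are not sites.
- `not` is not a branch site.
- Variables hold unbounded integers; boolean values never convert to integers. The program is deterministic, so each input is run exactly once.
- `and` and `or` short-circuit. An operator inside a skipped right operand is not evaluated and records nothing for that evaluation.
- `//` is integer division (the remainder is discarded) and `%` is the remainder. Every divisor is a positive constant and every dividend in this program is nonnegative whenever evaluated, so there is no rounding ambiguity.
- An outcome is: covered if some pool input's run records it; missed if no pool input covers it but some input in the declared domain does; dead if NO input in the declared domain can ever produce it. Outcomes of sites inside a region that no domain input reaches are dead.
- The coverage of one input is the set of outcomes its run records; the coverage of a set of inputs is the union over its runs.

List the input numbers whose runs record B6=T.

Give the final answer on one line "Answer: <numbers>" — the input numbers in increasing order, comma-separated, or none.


input #1 (b=0, c=-3, y=4): misses B6=T
input #2 (b=3, c=-2, y=4): misses B6=T
input #3 (b=3, c=2, y=2): misses B6=T
input #4 (b=0, c=-1, y=2): misses B6=T
input #5 (b=0, c=1, y=2): misses B6=T
input #6 (b=5, c=2, y=4): misses B6=T
input #7 (b=0, c=2, y=4): misses B6=T
input #8 (b=6, c=-1, y=3): covers B6=T
input #9 (b=3, c=-3, y=2): misses B6=T
input #10 (b=3, c=0, y=3): misses B6=T
Answer: 8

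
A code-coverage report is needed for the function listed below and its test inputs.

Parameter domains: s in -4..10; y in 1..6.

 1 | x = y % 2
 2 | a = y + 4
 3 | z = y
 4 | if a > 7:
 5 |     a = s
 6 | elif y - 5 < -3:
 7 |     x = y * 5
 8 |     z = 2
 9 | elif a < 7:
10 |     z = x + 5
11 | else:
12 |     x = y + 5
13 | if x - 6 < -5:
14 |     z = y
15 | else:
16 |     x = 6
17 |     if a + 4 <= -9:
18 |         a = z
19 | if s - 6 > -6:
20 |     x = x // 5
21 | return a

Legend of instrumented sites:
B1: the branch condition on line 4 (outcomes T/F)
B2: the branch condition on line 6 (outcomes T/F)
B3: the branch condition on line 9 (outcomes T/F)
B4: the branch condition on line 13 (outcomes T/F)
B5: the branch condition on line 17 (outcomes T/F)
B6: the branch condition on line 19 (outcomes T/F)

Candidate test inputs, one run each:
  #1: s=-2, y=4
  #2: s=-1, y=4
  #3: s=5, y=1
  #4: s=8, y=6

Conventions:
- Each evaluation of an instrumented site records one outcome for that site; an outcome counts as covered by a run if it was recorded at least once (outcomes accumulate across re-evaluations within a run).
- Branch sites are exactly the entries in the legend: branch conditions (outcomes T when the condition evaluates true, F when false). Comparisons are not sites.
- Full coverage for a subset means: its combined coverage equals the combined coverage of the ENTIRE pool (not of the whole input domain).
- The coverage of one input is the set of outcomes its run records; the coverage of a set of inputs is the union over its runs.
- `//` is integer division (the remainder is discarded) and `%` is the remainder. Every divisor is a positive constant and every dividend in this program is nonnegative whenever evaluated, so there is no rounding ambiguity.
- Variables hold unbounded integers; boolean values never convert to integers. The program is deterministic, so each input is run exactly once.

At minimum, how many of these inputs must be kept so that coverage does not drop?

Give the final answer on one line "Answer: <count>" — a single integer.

#1 (s=-2, y=4) -> B1->T, B4->T, B6->F; covered: B1=T, B4=T, B6=F
#2 (s=-1, y=4) -> B1->T, B4->T, B6->F; covered: B1=T, B4=T, B6=F
#3 (s=5, y=1) -> B1->F, B2->T, B4->F, B5->F, B6->T; covered: B1=F, B2=T, B4=F, B5=F, B6=T
#4 (s=8, y=6) -> B1->T, B4->T, B6->T; covered: B1=T, B4=T, B6=T
the full pool covers 8 outcomes: B1=T, B1=F, B2=T, B4=T, B4=F, B5=F, B6=T, B6=F
size 1 is not enough: best union over all size-1 subsets is 5/8
inputs {1, 3} (size 2) cover everything; no size-2 subset with a lexicographically smaller index list covers all 8

Answer: 2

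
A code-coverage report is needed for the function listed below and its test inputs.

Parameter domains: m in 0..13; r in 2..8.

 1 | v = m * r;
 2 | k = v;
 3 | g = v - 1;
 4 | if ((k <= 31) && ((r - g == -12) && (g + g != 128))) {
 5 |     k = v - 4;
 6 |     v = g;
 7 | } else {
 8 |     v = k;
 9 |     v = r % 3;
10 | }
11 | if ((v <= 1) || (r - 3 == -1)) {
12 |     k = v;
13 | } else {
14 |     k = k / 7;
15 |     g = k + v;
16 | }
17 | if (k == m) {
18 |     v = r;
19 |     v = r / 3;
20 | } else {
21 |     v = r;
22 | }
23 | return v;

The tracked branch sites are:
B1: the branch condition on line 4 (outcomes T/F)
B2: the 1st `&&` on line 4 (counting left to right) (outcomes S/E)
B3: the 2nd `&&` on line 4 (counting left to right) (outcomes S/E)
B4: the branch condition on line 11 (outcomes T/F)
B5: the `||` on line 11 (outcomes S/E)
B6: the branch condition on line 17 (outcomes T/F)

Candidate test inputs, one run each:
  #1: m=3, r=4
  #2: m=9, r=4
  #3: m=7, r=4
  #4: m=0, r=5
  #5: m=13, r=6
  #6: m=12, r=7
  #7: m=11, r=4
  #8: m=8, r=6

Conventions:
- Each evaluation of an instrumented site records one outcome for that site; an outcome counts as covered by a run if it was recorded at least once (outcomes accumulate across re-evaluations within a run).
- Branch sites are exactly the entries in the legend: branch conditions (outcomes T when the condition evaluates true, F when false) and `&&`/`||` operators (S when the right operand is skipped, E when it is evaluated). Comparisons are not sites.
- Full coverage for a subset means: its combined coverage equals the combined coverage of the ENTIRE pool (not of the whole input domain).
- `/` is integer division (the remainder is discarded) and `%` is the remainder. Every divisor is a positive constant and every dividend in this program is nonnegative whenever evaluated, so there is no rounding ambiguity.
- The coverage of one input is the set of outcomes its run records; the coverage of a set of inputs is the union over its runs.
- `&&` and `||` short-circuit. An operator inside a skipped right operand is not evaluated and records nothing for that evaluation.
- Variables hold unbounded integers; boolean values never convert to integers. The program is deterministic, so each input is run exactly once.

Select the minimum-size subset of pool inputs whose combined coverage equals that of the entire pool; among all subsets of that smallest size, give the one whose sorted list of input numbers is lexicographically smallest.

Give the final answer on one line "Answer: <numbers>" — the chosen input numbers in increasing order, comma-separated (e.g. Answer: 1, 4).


input #1 (m=3, r=4): events B2->E, B3->S, B1->F, B5->S, B4->T, B6->F; covers B1=F, B2=E, B3=S, B4=T, B5=S, B6=F
input #2 (m=9, r=4): events B2->S, B1->F, B5->S, B4->T, B6->F; covers B1=F, B2=S, B4=T, B5=S, B6=F
input #3 (m=7, r=4): events B2->E, B3->S, B1->F, B5->S, B4->T, B6->F; covers B1=F, B2=E, B3=S, B4=T, B5=S, B6=F
input #4 (m=0, r=5): events B2->E, B3->S, B1->F, B5->E, B4->F, B6->T; covers B1=F, B2=E, B3=S, B4=F, B5=E, B6=T
input #5 (m=13, r=6): events B2->S, B1->F, B5->S, B4->T, B6->F; covers B1=F, B2=S, B4=T, B5=S, B6=F
input #6 (m=12, r=7): events B2->S, B1->F, B5->S, B4->T, B6->F; covers B1=F, B2=S, B4=T, B5=S, B6=F
input #7 (m=11, r=4): events B2->S, B1->F, B5->S, B4->T, B6->F; covers B1=F, B2=S, B4=T, B5=S, B6=F
input #8 (m=8, r=6): events B2->S, B1->F, B5->S, B4->T, B6->F; covers B1=F, B2=S, B4=T, B5=S, B6=F
pool-wide coverage (10 outcomes): B1=F, B2=S, B2=E, B3=S, B4=T, B4=F, B5=S, B5=E, B6=T, B6=F
size 1 is not enough: best union over all size-1 subsets is 6/10
at size 2, {2, 4} reaches all 10 outcomes; every lexicographically earlier size-2 subset fails
Answer: 2, 4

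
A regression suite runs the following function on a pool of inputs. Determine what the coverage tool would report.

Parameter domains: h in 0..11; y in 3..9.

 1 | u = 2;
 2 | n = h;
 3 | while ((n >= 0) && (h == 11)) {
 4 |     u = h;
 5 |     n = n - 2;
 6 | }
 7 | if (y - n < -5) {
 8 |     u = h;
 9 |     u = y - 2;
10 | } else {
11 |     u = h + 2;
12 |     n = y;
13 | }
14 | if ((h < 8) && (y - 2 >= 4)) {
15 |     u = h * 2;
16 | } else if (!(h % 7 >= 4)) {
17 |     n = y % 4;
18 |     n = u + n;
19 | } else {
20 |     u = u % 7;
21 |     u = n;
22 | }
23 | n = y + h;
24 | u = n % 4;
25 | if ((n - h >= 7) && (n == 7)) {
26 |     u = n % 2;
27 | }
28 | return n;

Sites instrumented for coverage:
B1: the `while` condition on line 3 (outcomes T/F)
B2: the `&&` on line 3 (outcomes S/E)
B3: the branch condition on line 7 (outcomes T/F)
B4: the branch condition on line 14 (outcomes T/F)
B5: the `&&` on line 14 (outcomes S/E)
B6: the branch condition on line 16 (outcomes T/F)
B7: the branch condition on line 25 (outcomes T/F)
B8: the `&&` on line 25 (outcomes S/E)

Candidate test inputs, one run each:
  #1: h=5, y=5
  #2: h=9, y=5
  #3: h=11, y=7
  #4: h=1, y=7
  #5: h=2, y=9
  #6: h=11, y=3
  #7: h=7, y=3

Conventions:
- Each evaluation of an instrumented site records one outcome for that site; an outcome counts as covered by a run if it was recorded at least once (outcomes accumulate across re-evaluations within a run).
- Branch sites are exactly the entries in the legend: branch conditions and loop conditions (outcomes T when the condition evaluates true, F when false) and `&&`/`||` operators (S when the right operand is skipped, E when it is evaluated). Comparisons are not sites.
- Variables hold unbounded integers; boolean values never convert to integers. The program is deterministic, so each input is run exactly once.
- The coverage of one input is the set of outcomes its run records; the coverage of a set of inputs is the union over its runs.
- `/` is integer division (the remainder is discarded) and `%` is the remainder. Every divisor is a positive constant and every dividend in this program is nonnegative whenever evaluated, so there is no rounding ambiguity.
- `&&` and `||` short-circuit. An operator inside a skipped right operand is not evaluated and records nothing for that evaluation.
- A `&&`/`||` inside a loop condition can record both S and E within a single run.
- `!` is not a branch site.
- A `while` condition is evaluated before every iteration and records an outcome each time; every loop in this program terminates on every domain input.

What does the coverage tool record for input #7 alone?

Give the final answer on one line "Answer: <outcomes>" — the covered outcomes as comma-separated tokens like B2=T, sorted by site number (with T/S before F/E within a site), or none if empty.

Running input #7 (h=7, y=3), event by event:
  B2->E, B1->F, B3->F, B5->E, B4->F, B6->T, B8->S, B7->F
deduplicating events, the covered set is: B1=F, B2=E, B3=F, B4=F, B5=E, B6=T, B7=F, B8=S

Answer: B1=F, B2=E, B3=F, B4=F, B5=E, B6=T, B7=F, B8=S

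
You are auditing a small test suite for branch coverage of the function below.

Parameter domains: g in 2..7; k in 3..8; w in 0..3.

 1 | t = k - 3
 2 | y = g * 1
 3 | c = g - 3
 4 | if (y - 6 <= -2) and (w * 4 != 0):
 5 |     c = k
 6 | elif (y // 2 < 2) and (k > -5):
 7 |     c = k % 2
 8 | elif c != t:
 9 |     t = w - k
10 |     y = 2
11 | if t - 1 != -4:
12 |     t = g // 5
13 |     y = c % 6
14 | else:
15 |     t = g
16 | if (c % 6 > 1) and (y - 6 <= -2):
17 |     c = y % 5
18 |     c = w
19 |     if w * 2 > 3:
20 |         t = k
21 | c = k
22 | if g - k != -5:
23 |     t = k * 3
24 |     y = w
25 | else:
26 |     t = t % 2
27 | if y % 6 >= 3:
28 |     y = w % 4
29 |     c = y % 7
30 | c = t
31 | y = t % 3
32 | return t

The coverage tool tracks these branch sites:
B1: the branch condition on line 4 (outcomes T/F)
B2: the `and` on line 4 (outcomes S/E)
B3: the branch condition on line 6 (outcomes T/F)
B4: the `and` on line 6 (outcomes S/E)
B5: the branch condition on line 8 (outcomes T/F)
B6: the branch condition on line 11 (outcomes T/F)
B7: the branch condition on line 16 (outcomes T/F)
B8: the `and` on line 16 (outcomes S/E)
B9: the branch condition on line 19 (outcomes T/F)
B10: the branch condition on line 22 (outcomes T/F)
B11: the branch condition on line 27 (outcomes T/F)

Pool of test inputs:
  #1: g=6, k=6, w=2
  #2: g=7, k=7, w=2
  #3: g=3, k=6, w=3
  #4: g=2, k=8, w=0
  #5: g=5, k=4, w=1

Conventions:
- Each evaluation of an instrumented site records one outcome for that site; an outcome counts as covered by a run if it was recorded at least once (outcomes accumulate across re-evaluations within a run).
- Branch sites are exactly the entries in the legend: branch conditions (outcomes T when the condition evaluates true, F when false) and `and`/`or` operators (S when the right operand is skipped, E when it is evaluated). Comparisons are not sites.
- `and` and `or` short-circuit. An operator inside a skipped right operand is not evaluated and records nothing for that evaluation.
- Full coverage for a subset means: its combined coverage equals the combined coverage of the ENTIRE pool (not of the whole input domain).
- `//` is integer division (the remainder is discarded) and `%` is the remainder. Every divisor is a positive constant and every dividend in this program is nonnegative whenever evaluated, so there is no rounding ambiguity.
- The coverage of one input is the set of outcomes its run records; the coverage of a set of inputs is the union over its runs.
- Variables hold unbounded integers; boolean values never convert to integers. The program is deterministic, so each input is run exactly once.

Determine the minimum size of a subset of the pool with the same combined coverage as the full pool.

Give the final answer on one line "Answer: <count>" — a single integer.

#1 (g=6, k=6, w=2) -> covered: B1=F, B2=S, B3=F, B4=S, B5=F, B6=T, B7=T, B8=E, B9=T, B10=T, B11=F
#2 (g=7, k=7, w=2) -> covered: B1=F, B2=S, B3=F, B4=S, B5=F, B6=T, B7=T, B8=E, B9=T, B10=T, B11=F
#3 (g=3, k=6, w=3) -> covered: B1=T, B2=E, B6=T, B7=F, B8=S, B10=T, B11=T
#4 (g=2, k=8, w=0) -> covered: B1=F, B2=E, B3=T, B4=E, B6=T, B7=F, B8=S, B10=T, B11=F
#5 (g=5, k=4, w=1) -> covered: B1=F, B2=S, B3=F, B4=S, B5=T, B6=F, B7=T, B8=E, B9=F, B10=T, B11=F
the full pool covers 21 outcomes: B1=T, B1=F, B2=S, B2=E, B3=T, B3=F, B4=S, B4=E, B5=T, B5=F, B6=T, B6=F, B7=T, B7=F, B8=S, B8=E, B9=T, B9=F, B10=T, B11=T, B11=F
every size-1 subset falls short of the 21 outcomes (best: 11/21)
every size-2 subset falls short of the 21 outcomes (best: 17/21)
every size-3 subset falls short of the 21 outcomes (best: 19/21)
at size 4, {1, 3, 4, 5} reaches all 21 outcomes; every lexicographically earlier size-4 subset fails

Answer: 4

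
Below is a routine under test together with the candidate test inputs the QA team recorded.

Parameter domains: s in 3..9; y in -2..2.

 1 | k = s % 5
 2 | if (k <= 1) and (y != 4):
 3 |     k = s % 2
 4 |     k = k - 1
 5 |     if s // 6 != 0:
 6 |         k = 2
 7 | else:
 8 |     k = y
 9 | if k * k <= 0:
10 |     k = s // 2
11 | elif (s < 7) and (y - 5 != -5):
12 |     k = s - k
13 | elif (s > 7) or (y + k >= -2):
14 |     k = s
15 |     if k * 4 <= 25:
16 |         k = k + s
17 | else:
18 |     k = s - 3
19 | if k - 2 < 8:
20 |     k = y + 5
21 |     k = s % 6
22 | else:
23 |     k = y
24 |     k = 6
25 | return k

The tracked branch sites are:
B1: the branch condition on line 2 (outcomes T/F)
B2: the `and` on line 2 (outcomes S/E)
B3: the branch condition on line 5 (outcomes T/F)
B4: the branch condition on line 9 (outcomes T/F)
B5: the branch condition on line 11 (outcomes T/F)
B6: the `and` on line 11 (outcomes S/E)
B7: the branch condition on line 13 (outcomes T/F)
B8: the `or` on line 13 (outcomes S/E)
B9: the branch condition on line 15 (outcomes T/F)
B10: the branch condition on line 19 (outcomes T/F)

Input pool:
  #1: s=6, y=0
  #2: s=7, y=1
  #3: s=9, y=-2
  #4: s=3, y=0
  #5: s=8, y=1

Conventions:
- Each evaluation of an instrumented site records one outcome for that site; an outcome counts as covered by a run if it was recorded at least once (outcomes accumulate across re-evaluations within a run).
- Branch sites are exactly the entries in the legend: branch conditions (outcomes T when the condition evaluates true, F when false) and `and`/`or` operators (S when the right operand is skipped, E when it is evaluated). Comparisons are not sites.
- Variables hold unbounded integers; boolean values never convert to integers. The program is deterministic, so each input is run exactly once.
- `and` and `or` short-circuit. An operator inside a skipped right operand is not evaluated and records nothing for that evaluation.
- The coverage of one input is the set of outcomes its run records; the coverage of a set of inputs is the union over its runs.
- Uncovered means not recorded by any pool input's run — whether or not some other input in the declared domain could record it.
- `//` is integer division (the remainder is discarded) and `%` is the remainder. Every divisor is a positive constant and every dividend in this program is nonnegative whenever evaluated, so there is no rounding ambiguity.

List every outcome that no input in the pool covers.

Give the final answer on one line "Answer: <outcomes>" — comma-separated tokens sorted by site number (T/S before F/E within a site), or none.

test 1 (s=6, y=0) hits B1=T, B2=E, B3=T, B4=F, B5=F, B6=E, B7=T, B8=E, B9=T, B10=F
test 2 (s=7, y=1) hits B1=F, B2=S, B4=F, B5=F, B6=S, B7=T, B8=E, B9=F, B10=T
test 3 (s=9, y=-2) hits B1=F, B2=S, B4=F, B5=F, B6=S, B7=T, B8=S, B9=F, B10=T
test 4 (s=3, y=0) hits B1=F, B2=S, B4=T, B10=T
test 5 (s=8, y=1) hits B1=F, B2=S, B4=F, B5=F, B6=S, B7=T, B8=S, B9=F, B10=T
union over the pool: B1=T, B1=F, B2=S, B2=E, B3=T, B4=T, B4=F, B5=F, B6=S, B6=E, B7=T, B8=S, B8=E, B9=T, B9=F, B10=T, B10=F
uncovered (3 of 20): B3=F, B5=T, B7=F

Answer: B3=F, B5=T, B7=F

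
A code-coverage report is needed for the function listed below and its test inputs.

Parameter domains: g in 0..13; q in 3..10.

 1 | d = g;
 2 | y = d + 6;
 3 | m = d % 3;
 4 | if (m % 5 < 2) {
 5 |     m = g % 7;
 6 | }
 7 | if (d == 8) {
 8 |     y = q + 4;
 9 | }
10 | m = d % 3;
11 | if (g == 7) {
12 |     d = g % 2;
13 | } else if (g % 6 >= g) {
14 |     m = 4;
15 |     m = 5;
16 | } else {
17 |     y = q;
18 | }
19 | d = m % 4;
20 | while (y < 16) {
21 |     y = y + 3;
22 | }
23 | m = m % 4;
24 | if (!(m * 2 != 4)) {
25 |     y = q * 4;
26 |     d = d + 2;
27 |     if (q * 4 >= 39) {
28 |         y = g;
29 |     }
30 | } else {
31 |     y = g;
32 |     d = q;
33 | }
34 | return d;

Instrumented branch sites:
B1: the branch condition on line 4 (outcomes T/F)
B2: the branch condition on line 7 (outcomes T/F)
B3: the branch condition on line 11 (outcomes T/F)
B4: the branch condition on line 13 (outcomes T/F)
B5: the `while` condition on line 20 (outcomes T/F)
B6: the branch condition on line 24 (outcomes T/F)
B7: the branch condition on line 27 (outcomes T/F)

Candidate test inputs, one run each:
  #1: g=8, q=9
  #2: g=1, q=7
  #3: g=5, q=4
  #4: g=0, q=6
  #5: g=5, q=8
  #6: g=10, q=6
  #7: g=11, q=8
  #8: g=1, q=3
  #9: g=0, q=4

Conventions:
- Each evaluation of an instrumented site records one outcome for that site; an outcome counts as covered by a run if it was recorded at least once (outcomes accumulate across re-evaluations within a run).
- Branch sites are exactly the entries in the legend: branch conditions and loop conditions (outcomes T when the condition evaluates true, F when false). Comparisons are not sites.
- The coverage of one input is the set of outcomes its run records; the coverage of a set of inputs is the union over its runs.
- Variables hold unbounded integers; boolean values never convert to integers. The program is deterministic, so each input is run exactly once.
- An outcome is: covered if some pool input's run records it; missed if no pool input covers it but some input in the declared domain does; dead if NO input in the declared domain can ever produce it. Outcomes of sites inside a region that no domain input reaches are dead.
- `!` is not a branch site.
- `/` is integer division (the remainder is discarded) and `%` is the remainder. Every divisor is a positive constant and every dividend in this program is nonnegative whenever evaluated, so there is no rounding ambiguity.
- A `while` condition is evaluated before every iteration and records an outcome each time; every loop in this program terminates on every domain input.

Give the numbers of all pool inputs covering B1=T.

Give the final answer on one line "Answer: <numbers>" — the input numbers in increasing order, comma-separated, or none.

input #1 (g=8, q=9): misses B1=T
input #2 (g=1, q=7): covers B1=T
input #3 (g=5, q=4): misses B1=T
input #4 (g=0, q=6): covers B1=T
input #5 (g=5, q=8): misses B1=T
input #6 (g=10, q=6): covers B1=T
input #7 (g=11, q=8): misses B1=T
input #8 (g=1, q=3): covers B1=T
input #9 (g=0, q=4): covers B1=T

Answer: 2, 4, 6, 8, 9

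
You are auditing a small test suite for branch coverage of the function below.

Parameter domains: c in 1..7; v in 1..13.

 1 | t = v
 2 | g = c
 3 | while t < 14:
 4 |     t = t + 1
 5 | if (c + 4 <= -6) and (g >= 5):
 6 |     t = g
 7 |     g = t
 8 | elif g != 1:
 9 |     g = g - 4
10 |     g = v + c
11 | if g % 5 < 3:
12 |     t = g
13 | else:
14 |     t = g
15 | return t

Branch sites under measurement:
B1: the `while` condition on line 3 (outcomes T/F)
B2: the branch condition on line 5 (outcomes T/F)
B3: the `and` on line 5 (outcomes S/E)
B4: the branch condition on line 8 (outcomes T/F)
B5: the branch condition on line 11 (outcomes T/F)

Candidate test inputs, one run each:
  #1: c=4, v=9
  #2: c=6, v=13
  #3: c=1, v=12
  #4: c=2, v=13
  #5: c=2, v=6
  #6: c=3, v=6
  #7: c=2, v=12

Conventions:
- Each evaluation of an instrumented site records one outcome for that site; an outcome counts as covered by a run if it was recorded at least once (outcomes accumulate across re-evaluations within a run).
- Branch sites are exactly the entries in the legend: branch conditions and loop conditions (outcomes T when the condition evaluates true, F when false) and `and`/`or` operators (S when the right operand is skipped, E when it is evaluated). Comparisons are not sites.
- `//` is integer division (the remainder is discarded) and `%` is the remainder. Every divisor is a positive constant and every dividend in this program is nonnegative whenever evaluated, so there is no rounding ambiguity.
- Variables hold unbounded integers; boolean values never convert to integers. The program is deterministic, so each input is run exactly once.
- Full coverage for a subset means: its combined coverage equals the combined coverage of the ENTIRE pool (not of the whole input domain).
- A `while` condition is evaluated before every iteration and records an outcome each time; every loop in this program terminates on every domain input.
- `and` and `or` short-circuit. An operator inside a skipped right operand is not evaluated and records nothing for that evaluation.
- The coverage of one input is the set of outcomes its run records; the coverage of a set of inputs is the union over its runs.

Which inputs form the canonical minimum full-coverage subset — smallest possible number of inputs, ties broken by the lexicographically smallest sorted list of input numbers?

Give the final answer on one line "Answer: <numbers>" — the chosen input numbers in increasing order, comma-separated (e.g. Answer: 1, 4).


run #1 (c=4, v=9) records B1=T, B1=F, B2=F, B3=S, B4=T, B5=F
run #2 (c=6, v=13) records B1=T, B1=F, B2=F, B3=S, B4=T, B5=F
run #3 (c=1, v=12) records B1=T, B1=F, B2=F, B3=S, B4=F, B5=T
run #4 (c=2, v=13) records B1=T, B1=F, B2=F, B3=S, B4=T, B5=T
run #5 (c=2, v=6) records B1=T, B1=F, B2=F, B3=S, B4=T, B5=F
run #6 (c=3, v=6) records B1=T, B1=F, B2=F, B3=S, B4=T, B5=F
run #7 (c=2, v=12) records B1=T, B1=F, B2=F, B3=S, B4=T, B5=F
together the pool reaches 8 outcomes: B1=T, B1=F, B2=F, B3=S, B4=T, B4=F, B5=T, B5=F
size 1 is not enough: best union over all size-1 subsets is 6/8
inputs {1, 3} (size 2) cover everything; no size-2 subset with a lexicographically smaller index list covers all 8
Answer: 1, 3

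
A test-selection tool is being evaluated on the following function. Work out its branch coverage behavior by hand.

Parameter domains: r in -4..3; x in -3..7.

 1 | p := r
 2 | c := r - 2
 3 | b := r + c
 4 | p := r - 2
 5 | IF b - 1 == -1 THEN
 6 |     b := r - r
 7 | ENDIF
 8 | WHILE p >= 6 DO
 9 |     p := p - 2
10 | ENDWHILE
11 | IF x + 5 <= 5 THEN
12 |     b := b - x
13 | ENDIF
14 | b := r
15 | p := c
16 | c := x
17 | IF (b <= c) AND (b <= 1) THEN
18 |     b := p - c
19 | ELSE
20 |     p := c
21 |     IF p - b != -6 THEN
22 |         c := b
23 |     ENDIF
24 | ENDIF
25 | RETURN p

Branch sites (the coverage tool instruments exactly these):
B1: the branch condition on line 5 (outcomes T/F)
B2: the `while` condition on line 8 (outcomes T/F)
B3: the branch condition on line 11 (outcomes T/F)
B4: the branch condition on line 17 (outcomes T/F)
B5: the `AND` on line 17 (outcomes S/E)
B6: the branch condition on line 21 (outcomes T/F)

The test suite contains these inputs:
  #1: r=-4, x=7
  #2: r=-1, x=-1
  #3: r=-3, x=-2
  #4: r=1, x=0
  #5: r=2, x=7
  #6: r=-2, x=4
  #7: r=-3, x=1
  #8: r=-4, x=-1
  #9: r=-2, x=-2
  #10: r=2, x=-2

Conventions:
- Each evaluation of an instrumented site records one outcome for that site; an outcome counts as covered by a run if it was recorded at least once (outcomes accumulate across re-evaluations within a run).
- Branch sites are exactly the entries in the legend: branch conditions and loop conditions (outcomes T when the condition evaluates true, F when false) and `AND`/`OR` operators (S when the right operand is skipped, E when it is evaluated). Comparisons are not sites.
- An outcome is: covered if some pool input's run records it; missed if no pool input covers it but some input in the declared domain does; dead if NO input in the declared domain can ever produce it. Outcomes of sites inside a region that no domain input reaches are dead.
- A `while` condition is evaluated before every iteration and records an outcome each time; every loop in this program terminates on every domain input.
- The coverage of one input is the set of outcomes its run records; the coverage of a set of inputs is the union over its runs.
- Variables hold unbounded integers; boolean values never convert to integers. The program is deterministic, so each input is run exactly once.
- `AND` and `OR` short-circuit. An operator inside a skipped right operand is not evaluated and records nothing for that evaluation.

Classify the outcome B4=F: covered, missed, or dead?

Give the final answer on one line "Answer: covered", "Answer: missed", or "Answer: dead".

B4=F is recorded by pool input(s) 4, 5, 10 -> covered

Answer: covered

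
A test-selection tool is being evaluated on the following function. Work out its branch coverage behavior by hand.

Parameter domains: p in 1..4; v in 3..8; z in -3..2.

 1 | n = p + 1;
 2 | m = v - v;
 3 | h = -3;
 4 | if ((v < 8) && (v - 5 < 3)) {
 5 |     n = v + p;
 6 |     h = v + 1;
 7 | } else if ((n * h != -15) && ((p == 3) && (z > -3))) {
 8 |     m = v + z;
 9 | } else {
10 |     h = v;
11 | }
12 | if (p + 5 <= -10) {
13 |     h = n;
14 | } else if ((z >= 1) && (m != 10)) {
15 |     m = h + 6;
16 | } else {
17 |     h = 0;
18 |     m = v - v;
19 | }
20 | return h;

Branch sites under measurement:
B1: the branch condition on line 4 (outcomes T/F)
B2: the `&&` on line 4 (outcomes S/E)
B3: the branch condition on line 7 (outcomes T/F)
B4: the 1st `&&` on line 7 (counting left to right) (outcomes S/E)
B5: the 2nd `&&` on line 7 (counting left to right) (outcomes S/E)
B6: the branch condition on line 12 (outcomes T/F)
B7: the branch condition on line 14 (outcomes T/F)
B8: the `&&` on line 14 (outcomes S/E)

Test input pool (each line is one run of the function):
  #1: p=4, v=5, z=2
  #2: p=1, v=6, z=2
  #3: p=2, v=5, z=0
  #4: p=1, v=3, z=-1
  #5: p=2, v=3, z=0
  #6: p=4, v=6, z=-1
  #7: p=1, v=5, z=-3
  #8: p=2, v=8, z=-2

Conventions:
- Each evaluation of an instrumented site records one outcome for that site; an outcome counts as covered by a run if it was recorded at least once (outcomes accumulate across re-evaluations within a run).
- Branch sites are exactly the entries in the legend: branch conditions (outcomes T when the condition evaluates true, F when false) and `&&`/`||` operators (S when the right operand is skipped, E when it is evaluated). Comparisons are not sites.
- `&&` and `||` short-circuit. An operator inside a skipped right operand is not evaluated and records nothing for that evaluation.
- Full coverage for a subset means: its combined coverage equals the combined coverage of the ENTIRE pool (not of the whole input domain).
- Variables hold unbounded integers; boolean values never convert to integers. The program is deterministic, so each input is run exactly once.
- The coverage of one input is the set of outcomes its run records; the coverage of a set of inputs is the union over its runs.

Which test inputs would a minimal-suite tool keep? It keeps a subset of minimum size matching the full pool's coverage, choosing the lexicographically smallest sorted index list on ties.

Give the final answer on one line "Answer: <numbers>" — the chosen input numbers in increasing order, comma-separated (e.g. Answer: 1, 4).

#1 (p=4, v=5, z=2) -> B2->E, B1->T, B6->F, B8->E, B7->T; covered: B1=T, B2=E, B6=F, B7=T, B8=E
#2 (p=1, v=6, z=2) -> B2->E, B1->T, B6->F, B8->E, B7->T; covered: B1=T, B2=E, B6=F, B7=T, B8=E
#3 (p=2, v=5, z=0) -> B2->E, B1->T, B6->F, B8->S, B7->F; covered: B1=T, B2=E, B6=F, B7=F, B8=S
#4 (p=1, v=3, z=-1) -> B2->E, B1->T, B6->F, B8->S, B7->F; covered: B1=T, B2=E, B6=F, B7=F, B8=S
#5 (p=2, v=3, z=0) -> B2->E, B1->T, B6->F, B8->S, B7->F; covered: B1=T, B2=E, B6=F, B7=F, B8=S
#6 (p=4, v=6, z=-1) -> B2->E, B1->T, B6->F, B8->S, B7->F; covered: B1=T, B2=E, B6=F, B7=F, B8=S
#7 (p=1, v=5, z=-3) -> B2->E, B1->T, B6->F, B8->S, B7->F; covered: B1=T, B2=E, B6=F, B7=F, B8=S
#8 (p=2, v=8, z=-2) -> B2->S, B1->F, B4->E, B5->S, B3->F, B6->F, B8->S, B7->F; covered: B1=F, B2=S, B3=F, B4=E, B5=S, B6=F, B7=F, B8=S
pool-wide coverage (12 outcomes): B1=T, B1=F, B2=S, B2=E, B3=F, B4=E, B5=S, B6=F, B7=T, B7=F, B8=S, B8=E
no size-1 subset reaches all 12 outcomes (best union: 8/12)
size 2: inputs {1, 8} cover all 12 outcomes, and no lexicographically smaller subset of this size does

Answer: 1, 8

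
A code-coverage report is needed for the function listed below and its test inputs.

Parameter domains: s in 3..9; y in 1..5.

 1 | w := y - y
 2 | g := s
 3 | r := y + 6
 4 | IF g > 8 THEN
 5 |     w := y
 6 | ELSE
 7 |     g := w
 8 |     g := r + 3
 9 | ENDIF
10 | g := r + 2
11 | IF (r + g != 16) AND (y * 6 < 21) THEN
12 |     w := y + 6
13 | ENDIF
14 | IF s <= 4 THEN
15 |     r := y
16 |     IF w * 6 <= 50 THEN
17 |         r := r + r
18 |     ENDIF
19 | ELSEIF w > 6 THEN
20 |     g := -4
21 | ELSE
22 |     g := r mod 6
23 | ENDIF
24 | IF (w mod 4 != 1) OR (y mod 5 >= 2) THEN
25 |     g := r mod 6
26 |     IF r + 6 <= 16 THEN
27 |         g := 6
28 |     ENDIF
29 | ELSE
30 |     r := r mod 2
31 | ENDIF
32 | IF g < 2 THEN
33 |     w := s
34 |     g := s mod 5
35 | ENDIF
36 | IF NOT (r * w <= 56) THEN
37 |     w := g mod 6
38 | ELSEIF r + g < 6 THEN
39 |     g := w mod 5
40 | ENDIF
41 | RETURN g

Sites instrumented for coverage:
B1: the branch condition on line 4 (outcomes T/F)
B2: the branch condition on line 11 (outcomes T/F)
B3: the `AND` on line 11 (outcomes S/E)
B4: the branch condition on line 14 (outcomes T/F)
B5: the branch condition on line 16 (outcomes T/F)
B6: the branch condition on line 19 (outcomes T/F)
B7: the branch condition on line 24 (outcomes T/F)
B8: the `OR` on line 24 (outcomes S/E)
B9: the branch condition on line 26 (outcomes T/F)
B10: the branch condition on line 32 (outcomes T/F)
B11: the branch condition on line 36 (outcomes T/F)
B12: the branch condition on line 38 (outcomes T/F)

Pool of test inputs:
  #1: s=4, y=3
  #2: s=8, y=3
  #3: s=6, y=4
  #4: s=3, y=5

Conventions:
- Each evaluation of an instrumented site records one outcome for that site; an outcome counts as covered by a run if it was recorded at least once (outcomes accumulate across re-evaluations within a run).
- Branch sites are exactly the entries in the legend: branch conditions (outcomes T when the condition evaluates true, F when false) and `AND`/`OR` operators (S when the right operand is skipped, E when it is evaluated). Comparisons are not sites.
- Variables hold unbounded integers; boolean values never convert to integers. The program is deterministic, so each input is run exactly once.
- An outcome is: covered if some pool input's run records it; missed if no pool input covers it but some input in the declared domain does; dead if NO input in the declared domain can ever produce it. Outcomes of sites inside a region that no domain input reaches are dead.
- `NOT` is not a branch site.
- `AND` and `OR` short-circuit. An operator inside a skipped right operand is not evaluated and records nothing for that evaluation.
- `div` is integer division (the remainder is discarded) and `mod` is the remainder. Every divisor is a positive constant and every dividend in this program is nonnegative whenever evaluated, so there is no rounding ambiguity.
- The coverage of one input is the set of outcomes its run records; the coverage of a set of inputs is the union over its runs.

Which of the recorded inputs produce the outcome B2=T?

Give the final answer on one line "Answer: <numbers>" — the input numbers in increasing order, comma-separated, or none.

input #1 (s=4, y=3): records B2=T
input #2 (s=8, y=3): records B2=T
input #3 (s=6, y=4): does not record B2=T
input #4 (s=3, y=5): does not record B2=T

Answer: 1, 2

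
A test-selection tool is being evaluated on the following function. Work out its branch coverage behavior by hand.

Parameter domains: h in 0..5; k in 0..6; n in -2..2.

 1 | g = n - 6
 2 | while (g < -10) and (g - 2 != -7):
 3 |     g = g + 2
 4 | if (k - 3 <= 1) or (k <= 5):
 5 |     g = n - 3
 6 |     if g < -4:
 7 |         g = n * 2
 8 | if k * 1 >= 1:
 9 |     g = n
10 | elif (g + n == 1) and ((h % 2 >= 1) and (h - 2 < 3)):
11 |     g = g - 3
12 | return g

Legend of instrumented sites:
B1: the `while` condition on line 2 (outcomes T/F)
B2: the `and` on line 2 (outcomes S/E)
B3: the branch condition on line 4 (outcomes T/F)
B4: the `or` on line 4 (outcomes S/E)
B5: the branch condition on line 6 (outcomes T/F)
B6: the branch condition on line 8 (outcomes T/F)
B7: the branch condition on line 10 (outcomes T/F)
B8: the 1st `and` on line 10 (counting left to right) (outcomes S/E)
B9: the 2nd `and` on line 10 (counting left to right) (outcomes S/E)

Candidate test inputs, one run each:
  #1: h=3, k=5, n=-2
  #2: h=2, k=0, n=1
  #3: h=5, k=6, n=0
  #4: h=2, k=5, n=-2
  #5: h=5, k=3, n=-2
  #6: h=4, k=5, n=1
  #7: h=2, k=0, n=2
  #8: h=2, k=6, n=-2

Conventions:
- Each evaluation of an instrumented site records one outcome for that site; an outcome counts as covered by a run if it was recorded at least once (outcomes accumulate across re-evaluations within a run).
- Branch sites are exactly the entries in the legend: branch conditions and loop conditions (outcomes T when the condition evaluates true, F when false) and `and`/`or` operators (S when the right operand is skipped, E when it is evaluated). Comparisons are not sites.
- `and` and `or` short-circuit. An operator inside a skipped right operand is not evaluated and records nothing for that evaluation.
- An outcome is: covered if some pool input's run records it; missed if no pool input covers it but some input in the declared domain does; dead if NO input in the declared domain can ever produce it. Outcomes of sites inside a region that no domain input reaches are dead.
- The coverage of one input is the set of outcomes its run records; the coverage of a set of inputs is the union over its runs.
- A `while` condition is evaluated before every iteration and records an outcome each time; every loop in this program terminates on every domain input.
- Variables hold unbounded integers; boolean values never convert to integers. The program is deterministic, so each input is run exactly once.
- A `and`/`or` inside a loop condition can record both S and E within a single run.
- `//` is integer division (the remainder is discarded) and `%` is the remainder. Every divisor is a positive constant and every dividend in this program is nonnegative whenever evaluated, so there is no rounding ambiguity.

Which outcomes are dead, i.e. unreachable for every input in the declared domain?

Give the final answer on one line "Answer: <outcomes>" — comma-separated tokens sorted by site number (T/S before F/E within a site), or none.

checking every outcome against all 210 domain inputs:
  B1=T: unreachable across the whole domain -> dead
  B2=E: unreachable across the whole domain -> dead
  reachable outcomes have witnesses, e.g. B1=F (e.g. h=0, k=0, n=-2), B2=S (e.g. h=0, k=0, n=-2), B3=T (e.g. h=0, k=0, n=-2), B3=F (e.g. h=0, k=6, n=-2)

Answer: B1=T, B2=E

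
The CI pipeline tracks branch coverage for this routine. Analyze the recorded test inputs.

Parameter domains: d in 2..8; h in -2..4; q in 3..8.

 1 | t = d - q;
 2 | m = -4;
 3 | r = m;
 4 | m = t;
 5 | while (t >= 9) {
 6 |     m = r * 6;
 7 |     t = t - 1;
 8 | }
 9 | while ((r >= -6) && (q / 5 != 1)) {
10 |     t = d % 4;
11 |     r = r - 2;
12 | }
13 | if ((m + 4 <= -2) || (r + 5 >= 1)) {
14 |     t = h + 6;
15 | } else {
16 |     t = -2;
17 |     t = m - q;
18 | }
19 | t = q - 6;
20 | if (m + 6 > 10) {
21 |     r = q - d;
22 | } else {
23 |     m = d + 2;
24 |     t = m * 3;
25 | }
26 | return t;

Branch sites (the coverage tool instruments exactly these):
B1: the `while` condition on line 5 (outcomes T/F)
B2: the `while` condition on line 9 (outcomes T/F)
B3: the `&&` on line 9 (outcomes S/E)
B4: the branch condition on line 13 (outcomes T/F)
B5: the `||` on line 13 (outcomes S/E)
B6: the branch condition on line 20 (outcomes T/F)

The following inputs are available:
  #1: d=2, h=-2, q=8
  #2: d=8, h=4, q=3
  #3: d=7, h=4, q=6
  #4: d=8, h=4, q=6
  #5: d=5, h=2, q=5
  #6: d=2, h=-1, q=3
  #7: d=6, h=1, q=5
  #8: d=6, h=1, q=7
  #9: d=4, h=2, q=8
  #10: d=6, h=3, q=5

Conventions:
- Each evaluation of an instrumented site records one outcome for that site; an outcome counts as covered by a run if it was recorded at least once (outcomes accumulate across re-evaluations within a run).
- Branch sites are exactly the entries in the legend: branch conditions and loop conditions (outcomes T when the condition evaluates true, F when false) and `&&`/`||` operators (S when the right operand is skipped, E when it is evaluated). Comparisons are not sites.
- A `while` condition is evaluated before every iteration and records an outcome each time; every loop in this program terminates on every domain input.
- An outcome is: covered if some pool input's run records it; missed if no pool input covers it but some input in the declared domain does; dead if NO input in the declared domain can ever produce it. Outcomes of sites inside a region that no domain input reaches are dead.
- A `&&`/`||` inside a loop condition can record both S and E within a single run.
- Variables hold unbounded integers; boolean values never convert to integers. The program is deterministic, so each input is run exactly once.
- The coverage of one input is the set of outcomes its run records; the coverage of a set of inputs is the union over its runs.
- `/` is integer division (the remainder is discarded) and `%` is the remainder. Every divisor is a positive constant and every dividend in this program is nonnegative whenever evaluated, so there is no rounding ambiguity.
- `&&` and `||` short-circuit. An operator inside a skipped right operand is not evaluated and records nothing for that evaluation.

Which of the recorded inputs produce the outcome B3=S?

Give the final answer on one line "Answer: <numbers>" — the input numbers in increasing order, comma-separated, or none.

input #1 (d=2, h=-2, q=8): does not produce B3=S
input #2 (d=8, h=4, q=3): produces B3=S
input #3 (d=7, h=4, q=6): does not produce B3=S
input #4 (d=8, h=4, q=6): does not produce B3=S
input #5 (d=5, h=2, q=5): does not produce B3=S
input #6 (d=2, h=-1, q=3): produces B3=S
input #7 (d=6, h=1, q=5): does not produce B3=S
input #8 (d=6, h=1, q=7): does not produce B3=S
input #9 (d=4, h=2, q=8): does not produce B3=S
input #10 (d=6, h=3, q=5): does not produce B3=S

Answer: 2, 6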